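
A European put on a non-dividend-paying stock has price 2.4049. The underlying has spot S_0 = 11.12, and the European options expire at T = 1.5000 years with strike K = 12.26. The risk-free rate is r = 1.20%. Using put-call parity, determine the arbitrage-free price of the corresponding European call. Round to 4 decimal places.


Answer: Call price = 1.4836

Derivation:
Put-call parity: C - P = S_0 * exp(-qT) - K * exp(-rT).
S_0 * exp(-qT) = 11.1200 * 1.00000000 = 11.12000000
K * exp(-rT) = 12.2600 * 0.98216103 = 12.04129426
C = P + S*exp(-qT) - K*exp(-rT)
C = 2.4049 + 11.12000000 - 12.04129426 = 1.4836


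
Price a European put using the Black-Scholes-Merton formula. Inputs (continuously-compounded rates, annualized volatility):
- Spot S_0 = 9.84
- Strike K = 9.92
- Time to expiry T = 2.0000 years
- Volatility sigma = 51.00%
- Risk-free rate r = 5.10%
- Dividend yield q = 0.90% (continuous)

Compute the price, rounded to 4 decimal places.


d1 = (ln(S/K) + (r - q + 0.5*sigma^2) * T) / (sigma * sqrt(T)) = 0.46586245
d2 = d1 - sigma * sqrt(T) = -0.25538646
exp(-rT) = 0.90302955; exp(-qT) = 0.98216103
P = K * exp(-rT) * N(-d2) - S_0 * exp(-qT) * N(-d1)
N(-d1) = 0.32065698; N(-d2) = 0.60078769
P = 9.9200 * 0.90302955 * 0.60078769 - 9.8400 * 0.98216103 * 0.32065698 = 2.2829

Answer: Price = 2.2829


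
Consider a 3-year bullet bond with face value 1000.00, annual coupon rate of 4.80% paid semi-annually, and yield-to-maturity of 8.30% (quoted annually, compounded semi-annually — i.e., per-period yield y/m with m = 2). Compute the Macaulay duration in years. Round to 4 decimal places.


Answer: Macaulay duration = 2.8196 years

Derivation:
Coupon per period c = face * coupon_rate / m = 24.000000
Periods per year m = 2; per-period yield y/m = 0.041500
Number of cashflows N = 6
Cashflows (t years, CF_t, discount factor 1/(1+y/m)^(m*t), PV):
  t = 0.5000: CF_t = 24.000000, DF = 0.960154, PV = 23.043687
  t = 1.0000: CF_t = 24.000000, DF = 0.921895, PV = 22.125480
  t = 1.5000: CF_t = 24.000000, DF = 0.885161, PV = 21.243859
  t = 2.0000: CF_t = 24.000000, DF = 0.849890, PV = 20.397369
  t = 2.5000: CF_t = 24.000000, DF = 0.816025, PV = 19.584607
  t = 3.0000: CF_t = 1024.000000, DF = 0.783510, PV = 802.313890
Price P = sum_t PV_t = 908.708892
Macaulay numerator sum_t t * PV_t:
  t * PV_t at t = 0.5000: 11.521843
  t * PV_t at t = 1.0000: 22.125480
  t * PV_t at t = 1.5000: 31.865789
  t * PV_t at t = 2.0000: 40.794737
  t * PV_t at t = 2.5000: 48.961519
  t * PV_t at t = 3.0000: 2406.941670
Macaulay duration D = (sum_t t * PV_t) / P = 2562.211038 / 908.708892 = 2.819617


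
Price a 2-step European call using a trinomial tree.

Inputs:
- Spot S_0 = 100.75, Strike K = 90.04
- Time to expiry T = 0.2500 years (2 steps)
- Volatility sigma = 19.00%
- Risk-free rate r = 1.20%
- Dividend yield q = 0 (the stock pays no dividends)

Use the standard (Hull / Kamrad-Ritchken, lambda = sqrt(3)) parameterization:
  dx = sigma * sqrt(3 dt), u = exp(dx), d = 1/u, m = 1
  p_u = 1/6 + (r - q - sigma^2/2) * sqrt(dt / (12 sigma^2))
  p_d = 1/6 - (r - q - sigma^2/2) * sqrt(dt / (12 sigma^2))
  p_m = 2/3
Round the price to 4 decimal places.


Answer: Price = V(0,0) = 11.3539

Derivation:
dt = T/N = 0.125000; dx = sigma*sqrt(3*dt) = 0.116351
u = exp(dx) = 1.123390; d = 1/u = 0.890163
p_u = 0.163417, p_m = 0.666667, p_d = 0.169917
Discount per step: exp(-r*dt) = 0.998501
Stock lattice S(k, j) with j the centered position index:
  k=0: S(0,+0) = 100.7500
  k=1: S(1,-1) = 89.6839; S(1,+0) = 100.7500; S(1,+1) = 113.1815
  k=2: S(2,-2) = 79.8333; S(2,-1) = 89.6839; S(2,+0) = 100.7500; S(2,+1) = 113.1815; S(2,+2) = 127.1470
Terminal payoffs V(N, j) = max(S_T - K, 0):
  V(2,-2) = 0.000000; V(2,-1) = 0.000000; V(2,+0) = 10.710000; V(2,+1) = 23.141527; V(2,+2) = 37.106978
Backward induction: V(k, j) = exp(-r*dt) * [p_u * V(k+1, j+1) + p_m * V(k+1, j) + p_d * V(k+1, j-1)]
  V(1,-1) = exp(-r*dt) * [p_u*10.710000 + p_m*0.000000 + p_d*0.000000] = 1.747571
  V(1,+0) = exp(-r*dt) * [p_u*23.141527 + p_m*10.710000 + p_d*0.000000] = 10.905344
  V(1,+1) = exp(-r*dt) * [p_u*37.106978 + p_m*23.141527 + p_d*10.710000] = 23.276453
  V(0,+0) = exp(-r*dt) * [p_u*23.276453 + p_m*10.905344 + p_d*1.747571] = 11.353890


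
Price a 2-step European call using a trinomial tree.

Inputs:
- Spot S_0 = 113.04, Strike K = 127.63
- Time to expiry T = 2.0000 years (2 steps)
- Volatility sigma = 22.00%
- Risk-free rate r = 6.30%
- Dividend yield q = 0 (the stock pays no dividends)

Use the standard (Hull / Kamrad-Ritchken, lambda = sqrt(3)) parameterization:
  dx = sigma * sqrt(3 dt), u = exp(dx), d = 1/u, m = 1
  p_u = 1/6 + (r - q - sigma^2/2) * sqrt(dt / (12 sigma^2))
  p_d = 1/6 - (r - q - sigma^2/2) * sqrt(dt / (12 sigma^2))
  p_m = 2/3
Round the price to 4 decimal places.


Answer: Price = V(0,0) = 14.4606

Derivation:
dt = T/N = 1.000000; dx = sigma*sqrt(3*dt) = 0.381051
u = exp(dx) = 1.463823; d = 1/u = 0.683143
p_u = 0.217578, p_m = 0.666667, p_d = 0.115755
Discount per step: exp(-r*dt) = 0.938943
Stock lattice S(k, j) with j the centered position index:
  k=0: S(0,+0) = 113.0400
  k=1: S(1,-1) = 77.2225; S(1,+0) = 113.0400; S(1,+1) = 165.4705
  k=2: S(2,-2) = 52.7540; S(2,-1) = 77.2225; S(2,+0) = 113.0400; S(2,+1) = 165.4705; S(2,+2) = 242.2194
Terminal payoffs V(N, j) = max(S_T - K, 0):
  V(2,-2) = 0.000000; V(2,-1) = 0.000000; V(2,+0) = 0.000000; V(2,+1) = 37.840497; V(2,+2) = 114.589440
Backward induction: V(k, j) = exp(-r*dt) * [p_u * V(k+1, j+1) + p_m * V(k+1, j) + p_d * V(k+1, j-1)]
  V(1,-1) = exp(-r*dt) * [p_u*0.000000 + p_m*0.000000 + p_d*0.000000] = 0.000000
  V(1,+0) = exp(-r*dt) * [p_u*37.840497 + p_m*0.000000 + p_d*0.000000] = 7.730582
  V(1,+1) = exp(-r*dt) * [p_u*114.589440 + p_m*37.840497 + p_d*0.000000] = 47.096647
  V(0,+0) = exp(-r*dt) * [p_u*47.096647 + p_m*7.730582 + p_d*0.000000] = 14.460610


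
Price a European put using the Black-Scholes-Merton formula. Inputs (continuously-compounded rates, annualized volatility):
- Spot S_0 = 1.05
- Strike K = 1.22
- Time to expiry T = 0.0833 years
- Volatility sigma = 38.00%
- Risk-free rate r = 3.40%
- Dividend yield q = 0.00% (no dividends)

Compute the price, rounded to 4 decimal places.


d1 = (ln(S/K) + (r - q + 0.5*sigma^2) * T) / (sigma * sqrt(T)) = -1.28757454
d2 = d1 - sigma * sqrt(T) = -1.39724915
exp(-rT) = 0.99717181; exp(-qT) = 1.00000000
P = K * exp(-rT) * N(-d2) - S_0 * exp(-qT) * N(-d1)
N(-d1) = 0.90105295; N(-d2) = 0.91883067
P = 1.2200 * 0.99717181 * 0.91883067 - 1.0500 * 1.00000000 * 0.90105295 = 0.1717

Answer: Price = 0.1717


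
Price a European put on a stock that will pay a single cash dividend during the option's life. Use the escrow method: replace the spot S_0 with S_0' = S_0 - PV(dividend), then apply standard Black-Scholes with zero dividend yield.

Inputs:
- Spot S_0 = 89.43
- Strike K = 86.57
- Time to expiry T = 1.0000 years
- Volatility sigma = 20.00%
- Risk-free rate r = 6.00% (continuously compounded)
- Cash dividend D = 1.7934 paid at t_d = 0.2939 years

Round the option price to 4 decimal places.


Answer: Price = 4.1065

Derivation:
PV(D) = D * exp(-r * t_d) = 1.7934 * 0.98252057 = 1.76205239
S_0' = S_0 - PV(D) = 89.4300 - 1.76205239 = 87.66794761
d1 = (ln(S_0'/K) + (r + sigma^2/2)*T) / (sigma*sqrt(T)) = 0.46301510
d2 = d1 - sigma*sqrt(T) = 0.26301510
exp(-rT) = 0.94176453
N(-d1) = 0.32167677; N(-d2) = 0.39626947
P = K * exp(-rT) * N(-d2) - S_0' * N(-d1) = 86.5700 * 0.94176453 * 0.39626947 - 87.66794761 * 0.32167677 = 4.1065


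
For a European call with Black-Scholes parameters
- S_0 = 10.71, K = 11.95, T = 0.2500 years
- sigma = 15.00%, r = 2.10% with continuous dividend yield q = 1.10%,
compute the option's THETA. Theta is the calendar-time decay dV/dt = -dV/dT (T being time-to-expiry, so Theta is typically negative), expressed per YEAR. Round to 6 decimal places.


Answer: Theta = -0.251463

Derivation:
d1 = -1.3898785856; d2 = -1.4648785856
phi(d1) = 0.1518564254; exp(-qT) = 0.9972537778; exp(-rT) = 0.9947637572
Theta = -S*exp(-qT)*phi(d1)*sigma/(2*sqrt(T)) - r*K*exp(-rT)*N(d2) + q*S*exp(-qT)*N(d1)
N(d1) = 0.0822828747; N(d2) = 0.0714770231; sqrt(T) = 0.5000000000
Term 1 = -10.7100 * 0.9972537778 * 0.1518564254 * 0.1500 / (2 * 0.5000000000) = -0.2432873863
Term 2 = -0.0210 * 11.9500 * 0.9947637572 * 0.0714770231 = -0.0178432356
Term 3 = 0.0110 * 10.7100 * 0.9972537778 * 0.0822828747 = 0.0096671243
Theta = -0.2432873863 + (-0.0178432356) + (0.0096671243) = -0.251463


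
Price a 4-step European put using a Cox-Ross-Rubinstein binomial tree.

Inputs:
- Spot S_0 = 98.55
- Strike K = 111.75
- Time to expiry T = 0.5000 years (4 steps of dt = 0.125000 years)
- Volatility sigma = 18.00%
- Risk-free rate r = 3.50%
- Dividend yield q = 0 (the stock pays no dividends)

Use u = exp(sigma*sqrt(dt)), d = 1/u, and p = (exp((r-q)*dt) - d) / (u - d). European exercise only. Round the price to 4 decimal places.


dt = T/N = 0.125000
u = exp(sigma*sqrt(dt)) = 1.065708; d = 1/u = 0.938343
p = (exp((r-q)*dt) - d) / (u - d) = 0.518521
Discount per step: exp(-r*dt) = 0.995635
Stock lattice S(k, i) with i counting down-moves:
  k=0: S(0,0) = 98.5500
  k=1: S(1,0) = 105.0255; S(1,1) = 92.4737
  k=2: S(2,0) = 111.9266; S(2,1) = 98.5500; S(2,2) = 86.7721
  k=3: S(3,0) = 119.2811; S(3,1) = 105.0255; S(3,2) = 92.4737; S(3,3) = 81.4220
  k=4: S(4,0) = 127.1188; S(4,1) = 111.9266; S(4,2) = 98.5500; S(4,3) = 86.7721; S(4,4) = 76.4017
Terminal payoffs V(N, i) = max(K - S_T, 0):
  V(4,0) = 0.000000; V(4,1) = 0.000000; V(4,2) = 13.200000; V(4,3) = 24.977928; V(4,4) = 35.348251
Backward induction: V(k, i) = exp(-r*dt) * [p * V(k+1, i) + (1-p) * V(k+1, i+1)].
  V(3,0) = exp(-r*dt) * [p*0.000000 + (1-p)*0.000000] = 0.000000
  V(3,1) = exp(-r*dt) * [p*0.000000 + (1-p)*13.200000] = 6.327781
  V(3,2) = exp(-r*dt) * [p*13.200000 + (1-p)*24.977928] = 18.788448
  V(3,3) = exp(-r*dt) * [p*24.977928 + (1-p)*35.348251] = 29.840186
  V(2,0) = exp(-r*dt) * [p*0.000000 + (1-p)*6.327781] = 3.033395
  V(2,1) = exp(-r*dt) * [p*6.327781 + (1-p)*18.788448] = 12.273519
  V(2,2) = exp(-r*dt) * [p*18.788448 + (1-p)*29.840186] = 24.004381
  V(1,0) = exp(-r*dt) * [p*3.033395 + (1-p)*12.273519] = 7.449659
  V(1,1) = exp(-r*dt) * [p*12.273519 + (1-p)*24.004381] = 17.843450
  V(0,0) = exp(-r*dt) * [p*7.449659 + (1-p)*17.843450] = 12.399686

Answer: Price = V(0,0) = 12.3997


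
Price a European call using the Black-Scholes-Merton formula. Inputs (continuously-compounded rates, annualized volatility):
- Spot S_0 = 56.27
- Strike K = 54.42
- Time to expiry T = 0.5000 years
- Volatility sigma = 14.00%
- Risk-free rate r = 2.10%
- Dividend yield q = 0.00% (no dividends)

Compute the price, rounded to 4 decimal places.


Answer: Price = 3.5932

Derivation:
d1 = (ln(S/K) + (r - q + 0.5*sigma^2) * T) / (sigma * sqrt(T)) = 0.49325547
d2 = d1 - sigma * sqrt(T) = 0.39426052
exp(-rT) = 0.98955493; exp(-qT) = 1.00000000
C = S_0 * exp(-qT) * N(d1) - K * exp(-rT) * N(d2)
N(d1) = 0.68908396; N(d2) = 0.65330565
C = 56.2700 * 1.00000000 * 0.68908396 - 54.4200 * 0.98955493 * 0.65330565 = 3.5932


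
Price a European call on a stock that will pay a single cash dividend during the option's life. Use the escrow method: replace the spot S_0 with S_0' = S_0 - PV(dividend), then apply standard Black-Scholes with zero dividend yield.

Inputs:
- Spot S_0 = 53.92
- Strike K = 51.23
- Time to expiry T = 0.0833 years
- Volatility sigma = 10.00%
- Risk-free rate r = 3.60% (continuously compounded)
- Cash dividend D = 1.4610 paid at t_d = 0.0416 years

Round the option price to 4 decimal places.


PV(D) = D * exp(-r * t_d) = 1.4610 * 0.99850352 = 1.45881364
S_0' = S_0 - PV(D) = 53.9200 - 1.45881364 = 52.46118636
d1 = (ln(S_0'/K) + (r + sigma^2/2)*T) / (sigma*sqrt(T)) = 0.94116264
d2 = d1 - sigma*sqrt(T) = 0.91230090
exp(-rT) = 0.99700569
N(d1) = 0.82668924; N(d2) = 0.81919483
C = S_0' * N(d1) - K * exp(-rT) * N(d2) = 52.46118636 * 0.82668924 - 51.2300 * 0.99700569 * 0.81919483 = 1.5274

Answer: Price = 1.5274


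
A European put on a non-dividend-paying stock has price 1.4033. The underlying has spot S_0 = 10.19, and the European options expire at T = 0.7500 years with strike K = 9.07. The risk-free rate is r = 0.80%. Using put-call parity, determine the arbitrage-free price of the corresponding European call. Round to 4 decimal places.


Answer: Call price = 2.5776

Derivation:
Put-call parity: C - P = S_0 * exp(-qT) - K * exp(-rT).
S_0 * exp(-qT) = 10.1900 * 1.00000000 = 10.19000000
K * exp(-rT) = 9.0700 * 0.99401796 = 9.01574293
C = P + S*exp(-qT) - K*exp(-rT)
C = 1.4033 + 10.19000000 - 9.01574293 = 2.5776


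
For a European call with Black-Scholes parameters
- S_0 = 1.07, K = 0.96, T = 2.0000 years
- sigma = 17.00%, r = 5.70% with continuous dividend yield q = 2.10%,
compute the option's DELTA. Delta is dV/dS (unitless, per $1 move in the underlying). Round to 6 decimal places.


Answer: Delta = 0.774861

Derivation:
d1 = 0.8709086618; d2 = 0.6304923562
phi(d1) = 0.2730283940; exp(-qT) = 0.9588697806; exp(-rT) = 0.8922579559
N(d1) = 0.8080979865
Delta = exp(-qT) * N(d1) = 0.9588697806 * 0.8080979865 = 0.774861


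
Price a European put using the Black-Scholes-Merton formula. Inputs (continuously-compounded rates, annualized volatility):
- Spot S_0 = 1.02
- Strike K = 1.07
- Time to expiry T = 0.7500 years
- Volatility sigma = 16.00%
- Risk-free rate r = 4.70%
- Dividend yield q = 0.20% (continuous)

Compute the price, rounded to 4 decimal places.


Answer: Price = 0.0642

Derivation:
d1 = (ln(S/K) + (r - q + 0.5*sigma^2) * T) / (sigma * sqrt(T)) = -0.03251941
d2 = d1 - sigma * sqrt(T) = -0.17108347
exp(-rT) = 0.96536405; exp(-qT) = 0.99850112
P = K * exp(-rT) * N(-d2) - S_0 * exp(-qT) * N(-d1)
N(-d1) = 0.51297108; N(-d2) = 0.56792093
P = 1.0700 * 0.96536405 * 0.56792093 - 1.0200 * 0.99850112 * 0.51297108 = 0.0642


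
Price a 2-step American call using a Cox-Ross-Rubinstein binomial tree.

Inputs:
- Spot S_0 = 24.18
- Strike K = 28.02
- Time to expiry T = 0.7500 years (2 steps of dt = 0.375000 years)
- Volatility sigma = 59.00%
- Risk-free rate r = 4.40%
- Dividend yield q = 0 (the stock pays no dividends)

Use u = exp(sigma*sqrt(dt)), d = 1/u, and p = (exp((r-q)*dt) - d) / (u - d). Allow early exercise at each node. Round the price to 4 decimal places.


dt = T/N = 0.375000
u = exp(sigma*sqrt(dt)) = 1.435194; d = 1/u = 0.696770
p = (exp((r-q)*dt) - d) / (u - d) = 0.433175
Discount per step: exp(-r*dt) = 0.983635
Stock lattice S(k, i) with i counting down-moves:
  k=0: S(0,0) = 24.1800
  k=1: S(1,0) = 34.7030; S(1,1) = 16.8479
  k=2: S(2,0) = 49.8055; S(2,1) = 24.1800; S(2,2) = 11.7391
Terminal payoffs V(N, i) = max(S_T - K, 0):
  V(2,0) = 21.785495; V(2,1) = 0.000000; V(2,2) = 0.000000
Backward induction: V(k, i) = exp(-r*dt) * [p * V(k+1, i) + (1-p) * V(k+1, i+1)]; then take max(V_cont, immediate exercise) for American.
  V(1,0) = exp(-r*dt) * [p*21.785495 + (1-p)*0.000000] = 9.282505; exercise = 6.682981; V(1,0) = max -> 9.282505
  V(1,1) = exp(-r*dt) * [p*0.000000 + (1-p)*0.000000] = 0.000000; exercise = 0.000000; V(1,1) = max -> 0.000000
  V(0,0) = exp(-r*dt) * [p*9.282505 + (1-p)*0.000000] = 3.955150; exercise = 0.000000; V(0,0) = max -> 3.955150

Answer: Price = V(0,0) = 3.9552


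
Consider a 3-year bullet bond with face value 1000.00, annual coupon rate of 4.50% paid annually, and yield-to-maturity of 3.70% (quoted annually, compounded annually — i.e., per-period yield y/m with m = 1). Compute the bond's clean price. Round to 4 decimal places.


Coupon per period c = face * coupon_rate / m = 45.000000
Periods per year m = 1; per-period yield y/m = 0.037000
Number of cashflows N = 3
Cashflows (t years, CF_t, discount factor 1/(1+y/m)^(m*t), PV):
  t = 1.0000: CF_t = 45.000000, DF = 0.964320, PV = 43.394407
  t = 2.0000: CF_t = 45.000000, DF = 0.929913, PV = 41.846101
  t = 3.0000: CF_t = 1045.000000, DF = 0.896734, PV = 937.087234
Price P = sum_t PV_t = 1022.327742

Answer: Price = 1022.3277


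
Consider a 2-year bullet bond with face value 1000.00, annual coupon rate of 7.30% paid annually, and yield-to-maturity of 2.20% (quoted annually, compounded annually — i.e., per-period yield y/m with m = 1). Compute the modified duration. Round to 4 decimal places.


Coupon per period c = face * coupon_rate / m = 73.000000
Periods per year m = 1; per-period yield y/m = 0.022000
Number of cashflows N = 2
Cashflows (t years, CF_t, discount factor 1/(1+y/m)^(m*t), PV):
  t = 1.0000: CF_t = 73.000000, DF = 0.978474, PV = 71.428571
  t = 2.0000: CF_t = 1073.000000, DF = 0.957411, PV = 1027.301519
Price P = sum_t PV_t = 1098.730091
First compute Macaulay numerator sum_t t * PV_t:
  t * PV_t at t = 1.0000: 71.428571
  t * PV_t at t = 2.0000: 2054.603038
Macaulay duration D = 2126.031610 / 1098.730091 = 1.934990
Modified duration = D / (1 + y/m) = 1.934990 / (1 + 0.022000) = 1.893336

Answer: Modified duration = 1.8933


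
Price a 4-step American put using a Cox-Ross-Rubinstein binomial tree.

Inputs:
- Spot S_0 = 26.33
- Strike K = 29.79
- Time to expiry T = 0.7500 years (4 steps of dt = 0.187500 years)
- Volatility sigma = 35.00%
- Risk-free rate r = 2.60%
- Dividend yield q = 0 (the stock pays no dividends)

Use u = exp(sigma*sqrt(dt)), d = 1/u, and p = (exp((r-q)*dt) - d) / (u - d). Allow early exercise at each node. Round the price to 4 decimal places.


Answer: Price = V(0,0) = 5.2606

Derivation:
dt = T/N = 0.187500
u = exp(sigma*sqrt(dt)) = 1.163642; d = 1/u = 0.859371
p = (exp((r-q)*dt) - d) / (u - d) = 0.478245
Discount per step: exp(-r*dt) = 0.995137
Stock lattice S(k, i) with i counting down-moves:
  k=0: S(0,0) = 26.3300
  k=1: S(1,0) = 30.6387; S(1,1) = 22.6272
  k=2: S(2,0) = 35.6524; S(2,1) = 26.3300; S(2,2) = 19.4452
  k=3: S(3,0) = 41.4867; S(3,1) = 30.6387; S(3,2) = 22.6272; S(3,3) = 16.7106
  k=4: S(4,0) = 48.2756; S(4,1) = 35.6524; S(4,2) = 26.3300; S(4,3) = 19.4452; S(4,4) = 14.3606
Terminal payoffs V(N, i) = max(K - S_T, 0):
  V(4,0) = 0.000000; V(4,1) = 0.000000; V(4,2) = 3.460000; V(4,3) = 10.344803; V(4,4) = 15.429359
Backward induction: V(k, i) = exp(-r*dt) * [p * V(k+1, i) + (1-p) * V(k+1, i+1)]; then take max(V_cont, immediate exercise) for American.
  V(3,0) = exp(-r*dt) * [p*0.000000 + (1-p)*0.000000] = 0.000000; exercise = 0.000000; V(3,0) = max -> 0.000000
  V(3,1) = exp(-r*dt) * [p*0.000000 + (1-p)*3.460000] = 1.796494; exercise = 0.000000; V(3,1) = max -> 1.796494
  V(3,2) = exp(-r*dt) * [p*3.460000 + (1-p)*10.344803] = 7.017886; exercise = 7.162759; V(3,2) = max -> 7.162759
  V(3,3) = exp(-r*dt) * [p*10.344803 + (1-p)*15.429359] = 12.934487; exercise = 13.079360; V(3,3) = max -> 13.079360
  V(2,0) = exp(-r*dt) * [p*0.000000 + (1-p)*1.796494] = 0.932772; exercise = 0.000000; V(2,0) = max -> 0.932772
  V(2,1) = exp(-r*dt) * [p*1.796494 + (1-p)*7.162759] = 4.574018; exercise = 3.460000; V(2,1) = max -> 4.574018
  V(2,2) = exp(-r*dt) * [p*7.162759 + (1-p)*13.079360] = 10.199930; exercise = 10.344803; V(2,2) = max -> 10.344803
  V(1,0) = exp(-r*dt) * [p*0.932772 + (1-p)*4.574018] = 2.818835; exercise = 0.000000; V(1,0) = max -> 2.818835
  V(1,1) = exp(-r*dt) * [p*4.574018 + (1-p)*10.344803] = 7.548069; exercise = 7.162759; V(1,1) = max -> 7.548069
  V(0,0) = exp(-r*dt) * [p*2.818835 + (1-p)*7.548069] = 5.260629; exercise = 3.460000; V(0,0) = max -> 5.260629


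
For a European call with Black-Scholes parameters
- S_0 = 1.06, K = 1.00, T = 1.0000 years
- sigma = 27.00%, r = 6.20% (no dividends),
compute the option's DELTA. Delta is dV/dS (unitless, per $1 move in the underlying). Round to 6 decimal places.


d1 = 0.5804404005; d2 = 0.3104404005
phi(d1) = 0.3370937955; exp(-qT) = 1.0000000000; exp(-rT) = 0.9398828868
N(d1) = 0.7191911663
Delta = exp(-qT) * N(d1) = 1.0000000000 * 0.7191911663 = 0.719191

Answer: Delta = 0.719191


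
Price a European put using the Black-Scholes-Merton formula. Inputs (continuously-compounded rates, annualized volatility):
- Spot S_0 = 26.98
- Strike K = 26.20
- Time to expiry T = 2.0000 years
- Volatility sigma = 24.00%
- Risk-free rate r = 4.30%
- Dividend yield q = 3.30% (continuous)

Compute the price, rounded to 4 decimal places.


Answer: Price = 2.7484

Derivation:
d1 = (ln(S/K) + (r - q + 0.5*sigma^2) * T) / (sigma * sqrt(T)) = 0.31506451
d2 = d1 - sigma * sqrt(T) = -0.02434675
exp(-rT) = 0.91759423; exp(-qT) = 0.93613086
P = K * exp(-rT) * N(-d2) - S_0 * exp(-qT) * N(-d1)
N(-d1) = 0.37635634; N(-d2) = 0.50971199
P = 26.2000 * 0.91759423 * 0.50971199 - 26.9800 * 0.93613086 * 0.37635634 = 2.7484


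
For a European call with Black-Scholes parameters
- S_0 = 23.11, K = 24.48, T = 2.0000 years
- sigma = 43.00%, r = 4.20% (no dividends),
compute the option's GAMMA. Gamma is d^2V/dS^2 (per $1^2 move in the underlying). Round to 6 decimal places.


Answer: Gamma = 0.026724

Derivation:
d1 = 0.3474837285; d2 = -0.2606281034
phi(d1) = 0.3755697758; exp(-qT) = 1.0000000000; exp(-rT) = 0.9194312561
Gamma = exp(-qT) * phi(d1) / (S * sigma * sqrt(T)) = 1.0000000000 * 0.3755697758 / (23.1100 * 0.4300 * 1.4142135624) = 0.026724


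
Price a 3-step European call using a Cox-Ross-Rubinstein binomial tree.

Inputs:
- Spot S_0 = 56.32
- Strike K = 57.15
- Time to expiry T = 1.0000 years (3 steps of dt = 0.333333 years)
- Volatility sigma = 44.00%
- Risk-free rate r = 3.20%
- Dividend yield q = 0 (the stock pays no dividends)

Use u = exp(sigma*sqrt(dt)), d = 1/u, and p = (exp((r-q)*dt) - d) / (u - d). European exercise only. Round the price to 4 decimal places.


dt = T/N = 0.333333
u = exp(sigma*sqrt(dt)) = 1.289216; d = 1/u = 0.775665
p = (exp((r-q)*dt) - d) / (u - d) = 0.457712
Discount per step: exp(-r*dt) = 0.989390
Stock lattice S(k, i) with i counting down-moves:
  k=0: S(0,0) = 56.3200
  k=1: S(1,0) = 72.6086; S(1,1) = 43.6855
  k=2: S(2,0) = 93.6082; S(2,1) = 56.3200; S(2,2) = 33.8853
  k=3: S(3,0) = 120.6812; S(3,1) = 72.6086; S(3,2) = 43.6855; S(3,3) = 26.2837
Terminal payoffs V(N, i) = max(S_T - K, 0):
  V(3,0) = 63.531165; V(3,1) = 15.458633; V(3,2) = 0.000000; V(3,3) = 0.000000
Backward induction: V(k, i) = exp(-r*dt) * [p * V(k+1, i) + (1-p) * V(k+1, i+1)].
  V(2,0) = exp(-r*dt) * [p*63.531165 + (1-p)*15.458633] = 37.064557
  V(2,1) = exp(-r*dt) * [p*15.458633 + (1-p)*0.000000] = 7.000536
  V(2,2) = exp(-r*dt) * [p*0.000000 + (1-p)*0.000000] = 0.000000
  V(1,0) = exp(-r*dt) * [p*37.064557 + (1-p)*7.000536] = 20.540936
  V(1,1) = exp(-r*dt) * [p*7.000536 + (1-p)*0.000000] = 3.170236
  V(0,0) = exp(-r*dt) * [p*20.540936 + (1-p)*3.170236] = 11.003027

Answer: Price = V(0,0) = 11.0030


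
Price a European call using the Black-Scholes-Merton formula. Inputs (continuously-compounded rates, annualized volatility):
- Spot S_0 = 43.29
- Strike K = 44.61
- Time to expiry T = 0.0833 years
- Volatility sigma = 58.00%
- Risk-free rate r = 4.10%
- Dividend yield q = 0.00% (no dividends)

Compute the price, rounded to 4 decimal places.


Answer: Price = 2.3795

Derivation:
d1 = (ln(S/K) + (r - q + 0.5*sigma^2) * T) / (sigma * sqrt(T)) = -0.07532958
d2 = d1 - sigma * sqrt(T) = -0.24272767
exp(-rT) = 0.99659053; exp(-qT) = 1.00000000
C = S_0 * exp(-qT) * N(d1) - K * exp(-rT) * N(d2)
N(d1) = 0.46997624; N(d2) = 0.40410819
C = 43.2900 * 1.00000000 * 0.46997624 - 44.6100 * 0.99659053 * 0.40410819 = 2.3795


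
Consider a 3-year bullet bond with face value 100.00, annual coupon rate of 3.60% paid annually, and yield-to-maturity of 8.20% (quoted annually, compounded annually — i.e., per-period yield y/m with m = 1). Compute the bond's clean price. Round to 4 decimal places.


Coupon per period c = face * coupon_rate / m = 3.600000
Periods per year m = 1; per-period yield y/m = 0.082000
Number of cashflows N = 3
Cashflows (t years, CF_t, discount factor 1/(1+y/m)^(m*t), PV):
  t = 1.0000: CF_t = 3.600000, DF = 0.924214, PV = 3.327172
  t = 2.0000: CF_t = 3.600000, DF = 0.854172, PV = 3.075020
  t = 3.0000: CF_t = 103.600000, DF = 0.789438, PV = 81.785813
Price P = sum_t PV_t = 88.188005

Answer: Price = 88.1880


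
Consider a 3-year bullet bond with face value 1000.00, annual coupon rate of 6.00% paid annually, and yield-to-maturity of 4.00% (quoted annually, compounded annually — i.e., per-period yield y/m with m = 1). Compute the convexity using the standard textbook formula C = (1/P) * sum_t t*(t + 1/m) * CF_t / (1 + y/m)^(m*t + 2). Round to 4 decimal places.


Answer: Convexity = 10.2978

Derivation:
Coupon per period c = face * coupon_rate / m = 60.000000
Periods per year m = 1; per-period yield y/m = 0.040000
Number of cashflows N = 3
Cashflows (t years, CF_t, discount factor 1/(1+y/m)^(m*t), PV):
  t = 1.0000: CF_t = 60.000000, DF = 0.961538, PV = 57.692308
  t = 2.0000: CF_t = 60.000000, DF = 0.924556, PV = 55.473373
  t = 3.0000: CF_t = 1060.000000, DF = 0.888996, PV = 942.336140
Price P = sum_t PV_t = 1055.501821
Convexity numerator sum_t t*(t + 1/m) * CF_t / (1+y/m)^(m*t + 2):
  t = 1.0000: term = 106.679563
  t = 2.0000: term = 307.729509
  t = 3.0000: term = 10454.912798
Convexity = (1/P) * sum = 10869.321870 / 1055.501821 = 10.297777


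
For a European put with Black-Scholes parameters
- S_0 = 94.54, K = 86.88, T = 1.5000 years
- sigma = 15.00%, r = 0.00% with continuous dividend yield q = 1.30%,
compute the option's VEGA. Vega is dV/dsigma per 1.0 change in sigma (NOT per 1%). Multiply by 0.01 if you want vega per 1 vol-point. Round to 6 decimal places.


Answer: Vega = 41.018264

Derivation:
d1 = 0.4456447548; d2 = 0.2619330241
phi(d1) = 0.3612308119; exp(-qT) = 0.9806888952; exp(-rT) = 1.0000000000
Vega = S * exp(-qT) * phi(d1) * sqrt(T) = 94.5400 * 0.9806888952 * 0.3612308119 * 1.2247448714 = 41.018264


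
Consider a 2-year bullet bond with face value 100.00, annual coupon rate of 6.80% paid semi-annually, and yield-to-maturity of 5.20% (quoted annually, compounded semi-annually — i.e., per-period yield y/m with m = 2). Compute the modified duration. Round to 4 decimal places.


Coupon per period c = face * coupon_rate / m = 3.400000
Periods per year m = 2; per-period yield y/m = 0.026000
Number of cashflows N = 4
Cashflows (t years, CF_t, discount factor 1/(1+y/m)^(m*t), PV):
  t = 0.5000: CF_t = 3.400000, DF = 0.974659, PV = 3.313840
  t = 1.0000: CF_t = 3.400000, DF = 0.949960, PV = 3.229864
  t = 1.5000: CF_t = 3.400000, DF = 0.925887, PV = 3.148015
  t = 2.0000: CF_t = 103.400000, DF = 0.902424, PV = 93.310624
Price P = sum_t PV_t = 103.002344
First compute Macaulay numerator sum_t t * PV_t:
  t * PV_t at t = 0.5000: 1.656920
  t * PV_t at t = 1.0000: 3.229864
  t * PV_t at t = 1.5000: 4.722023
  t * PV_t at t = 2.0000: 186.621249
Macaulay duration D = 196.230056 / 103.002344 = 1.905103
Modified duration = D / (1 + y/m) = 1.905103 / (1 + 0.026000) = 1.856825

Answer: Modified duration = 1.8568


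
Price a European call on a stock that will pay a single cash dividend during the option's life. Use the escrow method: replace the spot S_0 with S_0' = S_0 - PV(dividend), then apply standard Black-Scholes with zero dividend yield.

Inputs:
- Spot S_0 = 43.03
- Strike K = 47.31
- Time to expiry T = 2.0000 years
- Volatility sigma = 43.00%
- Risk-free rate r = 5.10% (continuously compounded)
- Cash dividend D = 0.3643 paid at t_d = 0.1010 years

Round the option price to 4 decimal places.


Answer: Price = 10.1731

Derivation:
PV(D) = D * exp(-r * t_d) = 0.3643 * 0.99486224 = 0.36242832
S_0' = S_0 - PV(D) = 43.0300 - 0.36242832 = 42.66757168
d1 = (ln(S_0'/K) + (r + sigma^2/2)*T) / (sigma*sqrt(T)) = 0.30194692
d2 = d1 - sigma*sqrt(T) = -0.30616491
exp(-rT) = 0.90302955
N(d1) = 0.61865374; N(d2) = 0.37973954
C = S_0' * N(d1) - K * exp(-rT) * N(d2) = 42.66757168 * 0.61865374 - 47.3100 * 0.90302955 * 0.37973954 = 10.1731


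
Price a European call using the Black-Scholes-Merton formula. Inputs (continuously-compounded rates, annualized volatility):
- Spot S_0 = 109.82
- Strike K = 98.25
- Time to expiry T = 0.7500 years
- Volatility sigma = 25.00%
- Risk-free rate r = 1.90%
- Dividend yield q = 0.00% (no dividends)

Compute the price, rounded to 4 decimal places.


d1 = (ln(S/K) + (r - q + 0.5*sigma^2) * T) / (sigma * sqrt(T)) = 0.68827039
d2 = d1 - sigma * sqrt(T) = 0.47176404
exp(-rT) = 0.98585105; exp(-qT) = 1.00000000
C = S_0 * exp(-qT) * N(d1) - K * exp(-rT) * N(d2)
N(d1) = 0.75435874; N(d2) = 0.68145239
C = 109.8200 * 1.00000000 * 0.75435874 - 98.2500 * 0.98585105 * 0.68145239 = 16.8383

Answer: Price = 16.8383


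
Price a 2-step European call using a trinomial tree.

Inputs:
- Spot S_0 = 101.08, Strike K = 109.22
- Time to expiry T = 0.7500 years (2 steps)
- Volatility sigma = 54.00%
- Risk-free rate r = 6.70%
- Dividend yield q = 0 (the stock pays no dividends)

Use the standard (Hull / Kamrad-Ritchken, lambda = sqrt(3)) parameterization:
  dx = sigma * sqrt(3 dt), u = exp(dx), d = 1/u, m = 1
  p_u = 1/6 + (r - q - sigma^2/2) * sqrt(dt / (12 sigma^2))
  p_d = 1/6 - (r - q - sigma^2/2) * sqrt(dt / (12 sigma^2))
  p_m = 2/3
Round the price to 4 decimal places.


Answer: Price = V(0,0) = 16.4416

Derivation:
dt = T/N = 0.375000; dx = sigma*sqrt(3*dt) = 0.572756
u = exp(dx) = 1.773148; d = 1/u = 0.563969
p_u = 0.140870, p_m = 0.666667, p_d = 0.192463
Discount per step: exp(-r*dt) = 0.975188
Stock lattice S(k, j) with j the centered position index:
  k=0: S(0,+0) = 101.0800
  k=1: S(1,-1) = 57.0060; S(1,+0) = 101.0800; S(1,+1) = 179.2298
  k=2: S(2,-2) = 32.1496; S(2,-1) = 57.0060; S(2,+0) = 101.0800; S(2,+1) = 179.2298; S(2,+2) = 317.8010
Terminal payoffs V(N, j) = max(S_T - K, 0):
  V(2,-2) = 0.000000; V(2,-1) = 0.000000; V(2,+0) = 0.000000; V(2,+1) = 70.009799; V(2,+2) = 208.580958
Backward induction: V(k, j) = exp(-r*dt) * [p_u * V(k+1, j+1) + p_m * V(k+1, j) + p_d * V(k+1, j-1)]
  V(1,-1) = exp(-r*dt) * [p_u*0.000000 + p_m*0.000000 + p_d*0.000000] = 0.000000
  V(1,+0) = exp(-r*dt) * [p_u*70.009799 + p_m*0.000000 + p_d*0.000000] = 9.617602
  V(1,+1) = exp(-r*dt) * [p_u*208.580958 + p_m*70.009799 + p_d*0.000000] = 74.168972
  V(0,+0) = exp(-r*dt) * [p_u*74.168972 + p_m*9.617602 + p_d*0.000000] = 16.441616


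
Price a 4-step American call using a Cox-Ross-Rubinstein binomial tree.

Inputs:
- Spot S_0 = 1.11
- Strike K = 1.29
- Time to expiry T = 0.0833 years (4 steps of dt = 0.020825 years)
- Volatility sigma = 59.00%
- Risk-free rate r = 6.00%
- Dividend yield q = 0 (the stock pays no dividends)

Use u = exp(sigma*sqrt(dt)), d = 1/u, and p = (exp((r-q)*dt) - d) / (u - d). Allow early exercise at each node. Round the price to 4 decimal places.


dt = T/N = 0.020825
u = exp(sigma*sqrt(dt)) = 1.088872; d = 1/u = 0.918382
p = (exp((r-q)*dt) - d) / (u - d) = 0.486061
Discount per step: exp(-r*dt) = 0.998751
Stock lattice S(k, i) with i counting down-moves:
  k=0: S(0,0) = 1.1100
  k=1: S(1,0) = 1.2086; S(1,1) = 1.0194
  k=2: S(2,0) = 1.3161; S(2,1) = 1.1100; S(2,2) = 0.9362
  k=3: S(3,0) = 1.4330; S(3,1) = 1.2086; S(3,2) = 1.0194; S(3,3) = 0.8598
  k=4: S(4,0) = 1.5604; S(4,1) = 1.3161; S(4,2) = 1.1100; S(4,3) = 0.9362; S(4,4) = 0.7896
Terminal payoffs V(N, i) = max(S_T - K, 0):
  V(4,0) = 0.270379; V(4,1) = 0.026062; V(4,2) = 0.000000; V(4,3) = 0.000000; V(4,4) = 0.000000
Backward induction: V(k, i) = exp(-r*dt) * [p * V(k+1, i) + (1-p) * V(k+1, i+1)]; then take max(V_cont, immediate exercise) for American.
  V(3,0) = exp(-r*dt) * [p*0.270379 + (1-p)*0.026062] = 0.144634; exercise = 0.143023; V(3,0) = max -> 0.144634
  V(3,1) = exp(-r*dt) * [p*0.026062 + (1-p)*0.000000] = 0.012652; exercise = 0.000000; V(3,1) = max -> 0.012652
  V(3,2) = exp(-r*dt) * [p*0.000000 + (1-p)*0.000000] = 0.000000; exercise = 0.000000; V(3,2) = max -> 0.000000
  V(3,3) = exp(-r*dt) * [p*0.000000 + (1-p)*0.000000] = 0.000000; exercise = 0.000000; V(3,3) = max -> 0.000000
  V(2,0) = exp(-r*dt) * [p*0.144634 + (1-p)*0.012652] = 0.076707; exercise = 0.026062; V(2,0) = max -> 0.076707
  V(2,1) = exp(-r*dt) * [p*0.012652 + (1-p)*0.000000] = 0.006142; exercise = 0.000000; V(2,1) = max -> 0.006142
  V(2,2) = exp(-r*dt) * [p*0.000000 + (1-p)*0.000000] = 0.000000; exercise = 0.000000; V(2,2) = max -> 0.000000
  V(1,0) = exp(-r*dt) * [p*0.076707 + (1-p)*0.006142] = 0.040391; exercise = 0.000000; V(1,0) = max -> 0.040391
  V(1,1) = exp(-r*dt) * [p*0.006142 + (1-p)*0.000000] = 0.002982; exercise = 0.000000; V(1,1) = max -> 0.002982
  V(0,0) = exp(-r*dt) * [p*0.040391 + (1-p)*0.002982] = 0.021138; exercise = 0.000000; V(0,0) = max -> 0.021138

Answer: Price = V(0,0) = 0.0211


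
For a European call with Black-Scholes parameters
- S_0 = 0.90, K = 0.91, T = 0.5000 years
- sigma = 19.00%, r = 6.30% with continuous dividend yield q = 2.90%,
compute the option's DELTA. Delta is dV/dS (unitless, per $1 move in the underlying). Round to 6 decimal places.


d1 = 0.1114635777; d2 = -0.0228867107
phi(d1) = 0.3964717068; exp(-qT) = 0.9856046187; exp(-rT) = 0.9689909565
N(d1) = 0.5443756268
Delta = exp(-qT) * N(d1) = 0.9856046187 * 0.5443756268 = 0.536539

Answer: Delta = 0.536539


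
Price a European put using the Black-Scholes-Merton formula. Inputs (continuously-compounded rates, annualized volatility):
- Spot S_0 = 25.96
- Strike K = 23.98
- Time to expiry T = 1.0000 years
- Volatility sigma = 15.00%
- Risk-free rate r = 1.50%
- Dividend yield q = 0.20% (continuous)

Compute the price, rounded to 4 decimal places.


d1 = (ln(S/K) + (r - q + 0.5*sigma^2) * T) / (sigma * sqrt(T)) = 0.69057828
d2 = d1 - sigma * sqrt(T) = 0.54057828
exp(-rT) = 0.98511194; exp(-qT) = 0.99800200
P = K * exp(-rT) * N(-d2) - S_0 * exp(-qT) * N(-d1)
N(-d1) = 0.24491530; N(-d2) = 0.29439915
P = 23.9800 * 0.98511194 * 0.29439915 - 25.9600 * 0.99800200 * 0.24491530 = 0.6093

Answer: Price = 0.6093


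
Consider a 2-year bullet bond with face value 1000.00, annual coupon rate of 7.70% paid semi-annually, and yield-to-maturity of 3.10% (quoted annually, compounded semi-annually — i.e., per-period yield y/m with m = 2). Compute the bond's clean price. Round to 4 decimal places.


Answer: Price = 1088.5426

Derivation:
Coupon per period c = face * coupon_rate / m = 38.500000
Periods per year m = 2; per-period yield y/m = 0.015500
Number of cashflows N = 4
Cashflows (t years, CF_t, discount factor 1/(1+y/m)^(m*t), PV):
  t = 0.5000: CF_t = 38.500000, DF = 0.984737, PV = 37.912358
  t = 1.0000: CF_t = 38.500000, DF = 0.969706, PV = 37.333686
  t = 1.5000: CF_t = 38.500000, DF = 0.954905, PV = 36.763847
  t = 2.0000: CF_t = 1038.500000, DF = 0.940330, PV = 976.532698
Price P = sum_t PV_t = 1088.542590


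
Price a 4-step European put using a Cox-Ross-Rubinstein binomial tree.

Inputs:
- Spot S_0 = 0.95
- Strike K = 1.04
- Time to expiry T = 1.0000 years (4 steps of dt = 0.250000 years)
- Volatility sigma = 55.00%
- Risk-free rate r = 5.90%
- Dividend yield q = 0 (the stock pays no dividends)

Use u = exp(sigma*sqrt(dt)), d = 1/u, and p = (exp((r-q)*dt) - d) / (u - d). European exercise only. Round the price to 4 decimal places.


dt = T/N = 0.250000
u = exp(sigma*sqrt(dt)) = 1.316531; d = 1/u = 0.759572
p = (exp((r-q)*dt) - d) / (u - d) = 0.458359
Discount per step: exp(-r*dt) = 0.985358
Stock lattice S(k, i) with i counting down-moves:
  k=0: S(0,0) = 0.9500
  k=1: S(1,0) = 1.2507; S(1,1) = 0.7216
  k=2: S(2,0) = 1.6466; S(2,1) = 0.9500; S(2,2) = 0.5481
  k=3: S(3,0) = 2.1678; S(3,1) = 1.2507; S(3,2) = 0.7216; S(3,3) = 0.4163
  k=4: S(4,0) = 2.8540; S(4,1) = 1.6466; S(4,2) = 0.9500; S(4,3) = 0.5481; S(4,4) = 0.3162
Terminal payoffs V(N, i) = max(K - S_T, 0):
  V(4,0) = 0.000000; V(4,1) = 0.000000; V(4,2) = 0.090000; V(4,3) = 0.491898; V(4,4) = 0.723772
Backward induction: V(k, i) = exp(-r*dt) * [p * V(k+1, i) + (1-p) * V(k+1, i+1)].
  V(3,0) = exp(-r*dt) * [p*0.000000 + (1-p)*0.000000] = 0.000000
  V(3,1) = exp(-r*dt) * [p*0.000000 + (1-p)*0.090000] = 0.048034
  V(3,2) = exp(-r*dt) * [p*0.090000 + (1-p)*0.491898] = 0.303179
  V(3,3) = exp(-r*dt) * [p*0.491898 + (1-p)*0.723772] = 0.608449
  V(2,0) = exp(-r*dt) * [p*0.000000 + (1-p)*0.048034] = 0.025636
  V(2,1) = exp(-r*dt) * [p*0.048034 + (1-p)*0.303179] = 0.183504
  V(2,2) = exp(-r*dt) * [p*0.303179 + (1-p)*0.608449] = 0.461666
  V(1,0) = exp(-r*dt) * [p*0.025636 + (1-p)*0.183504] = 0.109517
  V(1,1) = exp(-r*dt) * [p*0.183504 + (1-p)*0.461666] = 0.329275
  V(0,0) = exp(-r*dt) * [p*0.109517 + (1-p)*0.329275] = 0.225200

Answer: Price = V(0,0) = 0.2252


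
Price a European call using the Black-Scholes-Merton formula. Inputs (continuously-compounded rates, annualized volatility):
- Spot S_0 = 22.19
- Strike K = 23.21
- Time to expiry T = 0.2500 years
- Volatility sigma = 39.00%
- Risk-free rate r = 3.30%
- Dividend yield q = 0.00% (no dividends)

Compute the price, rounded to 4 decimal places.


d1 = (ln(S/K) + (r - q + 0.5*sigma^2) * T) / (sigma * sqrt(T)) = -0.09066145
d2 = d1 - sigma * sqrt(T) = -0.28566145
exp(-rT) = 0.99178394; exp(-qT) = 1.00000000
C = S_0 * exp(-qT) * N(d1) - K * exp(-rT) * N(d2)
N(d1) = 0.46388080; N(d2) = 0.38756872
C = 22.1900 * 1.00000000 * 0.46388080 - 23.2100 * 0.99178394 * 0.38756872 = 1.3720

Answer: Price = 1.3720


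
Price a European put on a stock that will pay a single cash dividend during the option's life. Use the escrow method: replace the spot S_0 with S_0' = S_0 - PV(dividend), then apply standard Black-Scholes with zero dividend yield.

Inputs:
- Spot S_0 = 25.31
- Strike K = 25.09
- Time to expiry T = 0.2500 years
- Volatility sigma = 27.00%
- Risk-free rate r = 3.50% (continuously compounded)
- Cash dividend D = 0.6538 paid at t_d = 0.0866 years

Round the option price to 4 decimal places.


Answer: Price = 1.4421

Derivation:
PV(D) = D * exp(-r * t_d) = 0.6538 * 0.99697359 = 0.65182133
S_0' = S_0 - PV(D) = 25.3100 - 0.65182133 = 24.65817867
d1 = (ln(S_0'/K) + (r + sigma^2/2)*T) / (sigma*sqrt(T)) = 0.00371687
d2 = d1 - sigma*sqrt(T) = -0.13128313
exp(-rT) = 0.99128817
N(-d1) = 0.49851719; N(-d2) = 0.55222433
P = K * exp(-rT) * N(-d2) - S_0' * N(-d1) = 25.0900 * 0.99128817 * 0.55222433 - 24.65817867 * 0.49851719 = 1.4421


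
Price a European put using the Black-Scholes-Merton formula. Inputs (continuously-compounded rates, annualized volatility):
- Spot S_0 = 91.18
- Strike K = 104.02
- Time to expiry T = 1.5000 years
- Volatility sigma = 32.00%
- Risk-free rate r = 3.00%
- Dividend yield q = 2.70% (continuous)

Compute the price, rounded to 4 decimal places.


Answer: Price = 21.2153

Derivation:
d1 = (ln(S/K) + (r - q + 0.5*sigma^2) * T) / (sigma * sqrt(T)) = -0.12871970
d2 = d1 - sigma * sqrt(T) = -0.52063806
exp(-rT) = 0.95599748; exp(-qT) = 0.96030916
P = K * exp(-rT) * N(-d2) - S_0 * exp(-qT) * N(-d1)
N(-d1) = 0.55121028; N(-d2) = 0.69869053
P = 104.0200 * 0.95599748 * 0.69869053 - 91.1800 * 0.96030916 * 0.55121028 = 21.2153


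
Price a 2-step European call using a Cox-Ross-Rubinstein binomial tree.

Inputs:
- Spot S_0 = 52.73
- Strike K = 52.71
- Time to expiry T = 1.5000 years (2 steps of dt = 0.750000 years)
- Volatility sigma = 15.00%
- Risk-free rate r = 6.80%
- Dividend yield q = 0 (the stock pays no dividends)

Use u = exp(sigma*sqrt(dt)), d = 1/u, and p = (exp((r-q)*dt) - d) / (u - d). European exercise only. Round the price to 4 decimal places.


Answer: Price = V(0,0) = 6.3273

Derivation:
dt = T/N = 0.750000
u = exp(sigma*sqrt(dt)) = 1.138719; d = 1/u = 0.878180
p = (exp((r-q)*dt) - d) / (u - d) = 0.668395
Discount per step: exp(-r*dt) = 0.950279
Stock lattice S(k, i) with i counting down-moves:
  k=0: S(0,0) = 52.7300
  k=1: S(1,0) = 60.0446; S(1,1) = 46.3064
  k=2: S(2,0) = 68.3740; S(2,1) = 52.7300; S(2,2) = 40.6654
Terminal payoffs V(N, i) = max(S_T - K, 0):
  V(2,0) = 15.663968; V(2,1) = 0.020000; V(2,2) = 0.000000
Backward induction: V(k, i) = exp(-r*dt) * [p * V(k+1, i) + (1-p) * V(k+1, i+1)].
  V(1,0) = exp(-r*dt) * [p*15.663968 + (1-p)*0.020000] = 9.955456
  V(1,1) = exp(-r*dt) * [p*0.020000 + (1-p)*0.000000] = 0.012703
  V(0,0) = exp(-r*dt) * [p*9.955456 + (1-p)*0.012703] = 6.327328


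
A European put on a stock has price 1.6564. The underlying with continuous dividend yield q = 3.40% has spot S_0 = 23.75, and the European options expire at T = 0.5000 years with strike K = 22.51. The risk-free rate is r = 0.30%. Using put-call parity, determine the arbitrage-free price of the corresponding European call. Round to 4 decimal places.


Answer: Call price = 2.5298

Derivation:
Put-call parity: C - P = S_0 * exp(-qT) - K * exp(-rT).
S_0 * exp(-qT) = 23.7500 * 0.98314368 = 23.34966251
K * exp(-rT) = 22.5100 * 0.99850112 = 22.47626031
C = P + S*exp(-qT) - K*exp(-rT)
C = 1.6564 + 23.34966251 - 22.47626031 = 2.5298
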